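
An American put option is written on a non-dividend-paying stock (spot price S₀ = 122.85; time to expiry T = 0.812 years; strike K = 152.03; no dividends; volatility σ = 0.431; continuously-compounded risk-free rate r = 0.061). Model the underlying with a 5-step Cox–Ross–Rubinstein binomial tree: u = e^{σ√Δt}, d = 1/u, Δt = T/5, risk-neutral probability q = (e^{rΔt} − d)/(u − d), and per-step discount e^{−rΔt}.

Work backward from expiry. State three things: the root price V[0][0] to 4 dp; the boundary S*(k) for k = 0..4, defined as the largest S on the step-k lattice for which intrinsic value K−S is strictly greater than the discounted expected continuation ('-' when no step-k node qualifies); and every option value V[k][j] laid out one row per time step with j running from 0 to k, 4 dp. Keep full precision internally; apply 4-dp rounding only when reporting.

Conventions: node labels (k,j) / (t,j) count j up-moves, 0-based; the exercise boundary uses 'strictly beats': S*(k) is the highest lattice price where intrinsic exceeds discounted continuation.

Δt=0.16240, u=1.18968, d=0.84056, q=0.48520, disc=e^(-rΔt)=0.99014
k=5 terminal: V=max(K-S,0) → 100.4815 79.0709 48.7673 5.8773 0.0000 0.0000
k=4: j=0 S=61.3265 intr=90.7035 cont=89.2049 V=90.7035[EX]; j=1 S=86.7984 intr=65.2316 cont=63.7330 V=65.2316[EX]; j=2 S=122.8500 intr=29.1800 cont=27.6814 V=29.1800[EX]; j=3 S=173.8757 intr=0.0000 cont=2.9958 V=2.9958[hold]; j=4 S=246.0948 intr=0.0000 cont=0.0000 V=0.0000[hold]  S*(4)=122.8500
k=3: j=0 S=72.9591 intr=79.0709 cont=77.5722 V=79.0709[EX]; j=1 S=103.2627 intr=48.7673 cont=47.2687 V=48.7673[EX]; j=2 S=146.1527 intr=5.8773 cont=16.3129 V=16.3129[hold]; j=3 S=206.8572 intr=0.0000 cont=1.5270 V=1.5270[hold]  S*(3)=103.2627
k=2: j=0 S=86.7984 intr=65.2316 cont=63.7330 V=65.2316[EX]; j=1 S=122.8500 intr=29.1800 cont=32.6949 V=32.6949[hold]; j=2 S=173.8757 intr=0.0000 cont=9.0487 V=9.0487[hold]  S*(2)=86.7984
k=1: j=0 S=103.2627 intr=48.7673 cont=48.9573 V=48.9573[hold]; j=1 S=146.1527 intr=5.8773 cont=21.0125 V=21.0125[hold]  S*(1)=-
k=0: j=0 S=122.8500 intr=29.1800 cont=35.0495 V=35.0495[hold]  S*(0)=-

price = 35.0495
boundary = - - 86.7984 103.2627 122.8500
tree:
35.0495
48.9573 21.0125
65.2316 32.6949 9.0487
79.0709 48.7673 16.3129 1.5270
90.7035 65.2316 29.1800 2.9958 0.0000
100.4815 79.0709 48.7673 5.8773 0.0000 0.0000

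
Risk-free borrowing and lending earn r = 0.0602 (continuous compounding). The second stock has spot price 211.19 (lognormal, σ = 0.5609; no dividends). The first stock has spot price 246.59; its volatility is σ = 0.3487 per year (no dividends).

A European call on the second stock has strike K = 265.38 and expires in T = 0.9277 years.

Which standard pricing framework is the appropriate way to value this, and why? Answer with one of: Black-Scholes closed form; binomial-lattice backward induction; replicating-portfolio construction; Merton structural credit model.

framework: Black-Scholes closed form

Key observation: the instrument is a plain European call (strike 265.38) on a lognormal asset; the exact continuous-time formula applies directly.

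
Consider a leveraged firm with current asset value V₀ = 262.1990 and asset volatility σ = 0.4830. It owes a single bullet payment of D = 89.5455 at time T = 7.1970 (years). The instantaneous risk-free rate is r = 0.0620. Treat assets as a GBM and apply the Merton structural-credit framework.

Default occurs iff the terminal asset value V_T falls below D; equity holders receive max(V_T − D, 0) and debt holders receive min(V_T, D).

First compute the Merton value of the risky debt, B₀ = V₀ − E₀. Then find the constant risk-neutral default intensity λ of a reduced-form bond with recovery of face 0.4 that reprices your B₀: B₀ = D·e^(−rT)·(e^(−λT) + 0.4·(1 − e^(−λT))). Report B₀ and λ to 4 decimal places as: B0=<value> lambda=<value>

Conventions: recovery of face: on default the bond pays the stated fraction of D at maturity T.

B0=49.1305 lambda=0.0378

With assets at 262.1990 and a single debt payment of 89.5455 at 7.1970 years:
d₁ = [ln(V₀/D) + (r + σ²/2)T] / (σ√T)
   = [ln(262.1990/89.5455) + (0.0620 + 0.5·0.4830²)·7.1970] / (0.4830·√7.1970)
   = [1.074357 + 1.285704] / 1.295755 = 1.821379
d₂ = d₁ − σ√T = 1.821379 − 1.295755 = 0.525624
N(d₁) = 0.965725,  N(d₂) = 0.700425,  e^(−rT) = 0.640047
E₀ = V₀·N(d₁) − D·e^(−rT)·N(d₂)
   = 262.1990·0.965725 − 89.5455·0.640047·0.700425 = 213.068535
B₀ = V₀ − E₀ = 262.1990 − 213.068535 = 49.130465
e^(−λT) = (B₀·e^(rT)/D − 0.4)/(1 − 0.4) = (49.1305·1.562386/89.5455 − 0.4)/0.6 = 0.76204452
λ = −ln(0.76204452)/7.1970 = 0.037759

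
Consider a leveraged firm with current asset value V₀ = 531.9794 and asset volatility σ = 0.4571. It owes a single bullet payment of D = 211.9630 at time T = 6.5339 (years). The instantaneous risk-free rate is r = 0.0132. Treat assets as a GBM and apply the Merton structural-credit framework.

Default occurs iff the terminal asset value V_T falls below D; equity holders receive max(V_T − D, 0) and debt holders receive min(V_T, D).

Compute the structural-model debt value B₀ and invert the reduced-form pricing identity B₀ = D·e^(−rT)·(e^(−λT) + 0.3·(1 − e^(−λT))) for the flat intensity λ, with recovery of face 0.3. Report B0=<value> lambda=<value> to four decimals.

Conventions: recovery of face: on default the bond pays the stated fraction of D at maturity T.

B0=157.8974 lambda=0.0479

With assets at 531.9794 and a single debt payment of 211.9630 at 6.5339 years:
d₁ = [ln(V₀/D) + (r + σ²/2)T] / (σ√T)
   = [ln(531.9794/211.9630) + (0.0132 + 0.5·0.4571²)·6.5339] / (0.4571·√6.5339)
   = [0.920193 + 0.768845] / 1.168416 = 1.445580
d₂ = d₁ − σ√T = 1.445580 − 1.168416 = 0.277164
N(d₁) = 0.925852,  N(d₂) = 0.609173,  e^(−rT) = 0.917367
E₀ = V₀·N(d₁) − D·e^(−rT)·N(d₂)
   = 531.9794·0.925852 − 211.9630·0.917367·0.609173 = 374.082049
B₀ = V₀ − E₀ = 531.9794 − 374.082049 = 157.897351
e^(−λT) = (B₀·e^(rT)/D − 0.3)/(1 − 0.3) = (157.8974·1.090076/211.9630 − 0.3)/0.7 = 0.73147050
λ = −ln(0.73147050)/6.5339 = 0.047858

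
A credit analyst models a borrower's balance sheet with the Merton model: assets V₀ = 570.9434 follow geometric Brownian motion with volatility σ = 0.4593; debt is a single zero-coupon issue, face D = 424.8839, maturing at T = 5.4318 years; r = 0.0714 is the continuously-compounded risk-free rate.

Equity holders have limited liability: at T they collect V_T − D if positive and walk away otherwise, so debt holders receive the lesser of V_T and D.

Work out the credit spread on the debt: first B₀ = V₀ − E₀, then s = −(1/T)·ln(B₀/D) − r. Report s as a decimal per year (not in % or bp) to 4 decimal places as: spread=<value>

Apply the equity-as-call identities (strike 424.8839, horizon 5.4318 years):
d₁ = [ln(V₀/D) + (r + σ²/2)T] / (σ√T)
   = [ln(570.9434/424.8839) + (0.0714 + 0.5·0.4593²)·5.4318] / (0.4593·√5.4318)
   = [0.295474 + 0.960767] / 1.070455 = 1.173559
d₂ = d₁ − σ√T = 1.173559 − 1.070455 = 0.103104
N(d₁) = 0.879714,  N(d₂) = 0.541060,  e^(−rT) = 0.678527
E₀ = V₀·N(d₁) − D·e^(−rT)·N(d₂)
   = 570.9434·0.879714 − 424.8839·0.678527·0.541060 = 346.281947
B₀ = V₀ − E₀ = 570.9434 − 346.281947 = 224.661453
spread = −(1/T)·ln(B₀/D) − r = −(1/5.4318)·ln(224.661453/424.8839) − 0.0714 = 0.04591311

spread=0.0459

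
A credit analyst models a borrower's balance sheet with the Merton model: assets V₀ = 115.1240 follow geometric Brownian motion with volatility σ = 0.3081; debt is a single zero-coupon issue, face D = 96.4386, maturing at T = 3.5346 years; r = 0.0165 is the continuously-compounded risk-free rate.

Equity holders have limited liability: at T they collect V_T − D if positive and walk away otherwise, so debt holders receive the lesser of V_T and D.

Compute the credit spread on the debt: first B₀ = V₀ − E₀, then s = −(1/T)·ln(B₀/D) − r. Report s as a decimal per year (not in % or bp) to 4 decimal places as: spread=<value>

spread=0.0446

Equity is a call on the firm's assets struck at D = 96.4386:
d₁ = [ln(V₀/D) + (r + σ²/2)T] / (σ√T)
   = [ln(115.1240/96.4386) + (0.0165 + 0.5·0.3081²)·3.5346] / (0.3081·√3.5346)
   = [0.177103 + 0.226083] / 0.579244 = 0.696055
d₂ = d₁ − σ√T = 0.696055 − 0.579244 = 0.116811
N(d₁) = 0.756803,  N(d₂) = 0.546495,  e^(−rT) = 0.943347
E₀ = V₀·N(d₁) − D·e^(−rT)·N(d₂)
   = 115.1240·0.756803 − 96.4386·0.943347·0.546495 = 37.408745
B₀ = V₀ − E₀ = 115.1240 − 37.408745 = 77.715255
spread = −(1/T)·ln(B₀/D) − r = −(1/3.5346)·ln(77.715255/96.4386) − 0.0165 = 0.04456914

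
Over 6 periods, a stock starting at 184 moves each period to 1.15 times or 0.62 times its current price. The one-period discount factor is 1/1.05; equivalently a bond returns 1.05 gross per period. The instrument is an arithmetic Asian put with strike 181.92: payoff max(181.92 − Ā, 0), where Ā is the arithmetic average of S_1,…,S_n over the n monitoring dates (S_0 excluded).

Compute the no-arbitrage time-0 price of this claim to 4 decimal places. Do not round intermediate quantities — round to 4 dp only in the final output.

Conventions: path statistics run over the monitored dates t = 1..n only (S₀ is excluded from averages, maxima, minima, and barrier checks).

Risk-neutral up-probability p* = (R−d)/(u−d) = (1.05−0.62)/(1.15−0.62) = 0.8113; the claim prices as the p*-weighted sum of path payoffs discounted by R^6.
Enumerate all 2^6 = 64 price paths (U = up ×1.15, D = down ×0.62); each path with k up-moves has probability p*^k·(1−p*)^(6−k).
DDDDDD: Ā=47.1931, payoff=134.7269, prob=0.000045
UDDDDD: Ā=87.5356, payoff=94.3844, prob=0.000194
DUDDDD: Ā=71.2822, payoff=110.6378, prob=0.000194
UUDDDD: Ā=132.2170, payoff=49.7030, prob=0.000834
DDUDDD: Ā=61.2052, payoff=120.7148, prob=0.000194
UDUDDD: Ā=113.5257, payoff=68.3943, prob=0.000834
DUUDDD: Ā=97.2724, payoff=84.6476, prob=0.000834
UUUDDD: Ā=180.4245, payoff=1.4955, prob=0.003587
DDDUDD: Ā=54.9574, payoff=126.9626, prob=0.000194
UDDUDD: Ā=101.9371, payoff=79.9829, prob=0.000834
DUDUDD: Ā=85.6837, payoff=96.2363, prob=0.000834
UUDUDD: Ā=158.9295, payoff=22.9905, prob=0.003587
DDUUDD: Ā=75.6067, payoff=106.3133, prob=0.000834
UDUUDD: Ā=140.2382, payoff=41.6818, prob=0.003587
DUUUDD: Ā=123.9848, payoff=57.9352, prob=0.003587
UUUUDD: Ā=229.9719, payoff=0.0000, prob=0.015425
DDDDUD: Ā=51.0838, payoff=130.8362, prob=0.000194
UDDDUD: Ā=94.7521, payoff=87.1679, prob=0.000834
DUDDUD: Ā=78.4988, payoff=103.4212, prob=0.000834
UUDDUD: Ā=145.6026, payoff=36.3174, prob=0.003587
DDUDUD: Ā=68.4217, payoff=113.4983, prob=0.000834
UDUDUD: Ā=126.9113, payoff=55.0087, prob=0.003587
DUUDUD: Ā=110.6579, payoff=71.2621, prob=0.003587
UUUDUD: Ā=205.2526, payoff=0.0000, prob=0.015425
DDDUUD: Ā=62.1739, payoff=119.7461, prob=0.000834
UDDUUD: Ā=115.3226, payoff=66.5974, prob=0.003587
DUDUUD: Ā=99.0693, payoff=82.8507, prob=0.003587
UUDUUD: Ā=183.7576, payoff=0.0000, prob=0.015425
DDUUUD: Ā=88.9922, payoff=92.9278, prob=0.003587
UDUUUD: Ā=165.0662, payoff=16.8538, prob=0.015425
DUUUUD: Ā=148.8129, payoff=33.1071, prob=0.015425
UUUUUD: Ā=276.0239, payoff=0.0000, prob=0.066326
DDDDDU: Ā=48.6821, payoff=133.2379, prob=0.000194
UDDDDU: Ā=90.2975, payoff=91.6225, prob=0.000834
DUDDDU: Ā=74.0441, payoff=107.8759, prob=0.000834
UUDDDU: Ā=137.3399, payoff=44.5801, prob=0.003587
DDUDDU: Ā=63.9671, payoff=117.9529, prob=0.000834
UDUDDU: Ā=118.6486, payoff=63.2714, prob=0.003587
DUUDDU: Ā=102.3952, payoff=79.5248, prob=0.003587
UUUDDU: Ā=189.9266, payoff=0.0000, prob=0.015425
DDDUDU: Ā=57.7193, payoff=124.2007, prob=0.000834
UDDUDU: Ā=107.0599, payoff=74.8601, prob=0.003587
DUDUDU: Ā=90.8066, payoff=91.1134, prob=0.003587
UUDUDU: Ā=168.4316, payoff=13.4884, prob=0.015425
DDUUDU: Ā=80.7295, payoff=101.1905, prob=0.003587
UDUUDU: Ā=149.7403, payoff=32.1797, prob=0.015425
DUUUDU: Ā=133.4869, payoff=48.4331, prob=0.015425
UUUUDU: Ā=247.5967, payoff=0.0000, prob=0.066326
DDDDUU: Ā=53.8456, payoff=128.0744, prob=0.000834
UDDDUU: Ā=99.8750, payoff=82.0450, prob=0.003587
DUDDUU: Ā=83.6217, payoff=98.2983, prob=0.003587
UUDDUU: Ā=155.1047, payoff=26.8153, prob=0.015425
DDUDUU: Ā=73.5446, payoff=108.3754, prob=0.003587
UDUDUU: Ā=136.4133, payoff=45.5067, prob=0.015425
DUUDUU: Ā=120.1600, payoff=61.7600, prob=0.015425
UUUDUU: Ā=222.8774, payoff=0.0000, prob=0.066326
DDDUUU: Ā=67.2968, payoff=114.6232, prob=0.003587
UDDUUU: Ā=124.8247, payoff=57.0953, prob=0.015425
DUDUUU: Ā=108.5714, payoff=73.3486, prob=0.015425
UUDUUU: Ā=201.3824, payoff=0.0000, prob=0.066326
DDUUUU: Ā=98.4943, payoff=83.4257, prob=0.015425
UDUUUU: Ā=182.6911, payoff=0.0000, prob=0.066326
DUUUUU: Ā=166.4377, payoff=15.4823, prob=0.066326
UUUUUU: Ā=308.7152, payoff=0.0000, prob=0.285204
Price = Σ prob·payoff / R^6 = 14.970096 / 1.340096 = 11.1709

price = 11.1709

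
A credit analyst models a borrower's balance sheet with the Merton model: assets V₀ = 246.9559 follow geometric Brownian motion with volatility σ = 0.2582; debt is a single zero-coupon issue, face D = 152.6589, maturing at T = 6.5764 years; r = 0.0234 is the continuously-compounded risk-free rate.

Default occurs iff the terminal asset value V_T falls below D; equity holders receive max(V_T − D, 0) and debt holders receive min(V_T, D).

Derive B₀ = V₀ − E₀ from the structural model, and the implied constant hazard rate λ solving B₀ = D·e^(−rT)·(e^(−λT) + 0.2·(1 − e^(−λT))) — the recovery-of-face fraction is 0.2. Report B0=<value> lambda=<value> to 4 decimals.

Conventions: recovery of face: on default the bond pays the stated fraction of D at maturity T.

With assets at 246.9559 and a single debt payment of 152.6589 at 6.5764 years:
d₁ = [ln(V₀/D) + (r + σ²/2)T] / (σ√T)
   = [ln(246.9559/152.6589) + (0.0234 + 0.5·0.2582²)·6.5764] / (0.2582·√6.5764)
   = [0.481004 + 0.373103] / 0.662141 = 1.289917
d₂ = d₁ − σ√T = 1.289917 − 0.662141 = 0.627776
N(d₁) = 0.901460,  N(d₂) = 0.734925,  e^(−rT) = 0.857368
E₀ = V₀·N(d₁) − D·e^(−rT)·N(d₂)
   = 246.9559·0.901460 − 152.6589·0.857368·0.734925 = 126.430386
B₀ = V₀ − E₀ = 246.9559 − 126.430386 = 120.525514
e^(−λT) = (B₀·e^(rT)/D − 0.2)/(1 − 0.2) = (120.5255·1.166360/152.6589 − 0.2)/0.8 = 0.90106389
λ = −ln(0.90106389)/6.5764 = 0.015841

B0=120.5255 lambda=0.0158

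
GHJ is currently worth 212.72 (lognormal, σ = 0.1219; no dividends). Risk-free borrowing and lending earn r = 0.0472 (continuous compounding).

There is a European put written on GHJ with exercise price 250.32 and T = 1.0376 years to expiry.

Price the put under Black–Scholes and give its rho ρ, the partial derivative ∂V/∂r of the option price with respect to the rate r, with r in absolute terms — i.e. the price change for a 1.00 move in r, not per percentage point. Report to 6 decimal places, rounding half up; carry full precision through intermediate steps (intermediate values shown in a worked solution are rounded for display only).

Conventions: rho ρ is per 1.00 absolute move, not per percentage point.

σ√T = 0.1219·√1.0376 = 0.124171
d₁ = (ln(S/K) + (r+σ²/2)T) / (σ√T) = (ln(212.72/250.32) + (0.0472+0.1219²/2)·1.0376) / 0.124171 = (-0.162763 + 0.056684) / 0.124171 = -0.854304
d₂ = d₁ − σ√T = -0.854304 − 0.124171 = -0.978475
e^{−rT} = 0.952205
N(−d₁) = 0.803532,  N(−d₂) = 0.836080
Put price V = K·e^{−rT}·N(−d₂) − S·N(−d₁) = 199.284753 − 170.927290 = 28.357464
ρ = −K·T·e^{−rT}·N(−d₂) = -206.777860

price = 28.357464
ρ = -206.777860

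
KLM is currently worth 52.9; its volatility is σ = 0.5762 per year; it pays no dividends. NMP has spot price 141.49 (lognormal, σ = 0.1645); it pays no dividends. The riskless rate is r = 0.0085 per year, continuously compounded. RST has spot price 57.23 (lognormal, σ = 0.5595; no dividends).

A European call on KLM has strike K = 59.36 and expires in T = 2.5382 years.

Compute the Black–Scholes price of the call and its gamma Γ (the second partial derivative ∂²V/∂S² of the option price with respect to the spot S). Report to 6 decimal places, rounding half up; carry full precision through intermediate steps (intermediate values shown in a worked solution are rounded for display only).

price = 17.130981
Γ = 0.007708

σ√T = 0.5762·√2.5382 = 0.917986
d₁ = (ln(S/K) + (r+σ²/2)T) / (σ√T) = (ln(52.9/59.36) + (0.0085+0.5762²/2)·2.5382) / 0.917986 = (-0.115217 + 0.442924) / 0.917986 = 0.356984
d₂ = d₁ − σ√T = 0.356984 − 0.917986 = -0.561002
e^{−rT} = 0.978656
N(d₁) = 0.639448,  N(d₂) = 0.287398
Call price V = S·N(d₁) − K·e^{−rT}·N(d₂) = 33.826814 − 16.695833 = 17.130981
φ(d₁) = (1/√(2π))·e^{−d₁²/2} = 0.374315
Γ = φ(d₁) / (S·σ·√T) = 0.007708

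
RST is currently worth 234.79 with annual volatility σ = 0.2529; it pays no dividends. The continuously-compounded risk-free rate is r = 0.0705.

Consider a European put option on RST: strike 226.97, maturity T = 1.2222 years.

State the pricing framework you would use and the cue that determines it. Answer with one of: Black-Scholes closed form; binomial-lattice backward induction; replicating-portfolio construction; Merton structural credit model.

framework: Black-Scholes closed form

Key observation: the strike-226.97 put on RST is European-exercise on a continuously-modelled lognormal underlying, so its value is a single closed-form evaluation.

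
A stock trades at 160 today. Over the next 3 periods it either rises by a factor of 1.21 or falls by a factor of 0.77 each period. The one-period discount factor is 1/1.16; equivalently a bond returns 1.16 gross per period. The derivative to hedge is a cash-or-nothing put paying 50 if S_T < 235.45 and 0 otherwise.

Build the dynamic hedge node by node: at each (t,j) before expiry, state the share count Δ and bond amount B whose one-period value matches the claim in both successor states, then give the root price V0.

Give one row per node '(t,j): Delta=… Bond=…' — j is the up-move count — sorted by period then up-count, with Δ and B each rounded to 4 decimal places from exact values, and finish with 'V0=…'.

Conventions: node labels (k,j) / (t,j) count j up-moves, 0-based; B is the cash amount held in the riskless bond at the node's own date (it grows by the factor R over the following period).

Since d<R<u, set p* = (R−d)/(u−d) = 0.8864; price each node as the discounted p*-expectation of its children.
Payoffs at expiry: V(3,0)=50.0000, V(3,1)=50.0000, V(3,2)=50.0000, V(3,3)=0.0000
(2,0): S=94.8640. Δ = (V_up−V_dn)/(S_up−S_dn) = (50.0000−50.0000)/(114.7854−73.0453) = 0.0000. V = [p*·50.0000 + (1−p*)·50.0000]/1.16 = 43.1034. B = V − Δ·S = 43.1034.
(2,1): S=149.0720. Δ = (V_up−V_dn)/(S_up−S_dn) = (50.0000−50.0000)/(180.3771−114.7854) = 0.0000. V = [p*·50.0000 + (1−p*)·50.0000]/1.16 = 43.1034. B = V − Δ·S = 43.1034.
(2,2): S=234.2560. Δ = (V_up−V_dn)/(S_up−S_dn) = (0.0000−50.0000)/(283.4498−180.3771) = -0.4851. V = [p*·0.0000 + (1−p*)·50.0000]/1.16 = 4.8981. B = V − Δ·S = 118.5345.
(1,0): S=123.2000. Δ = (V_up−V_dn)/(S_up−S_dn) = (43.1034−43.1034)/(149.0720−94.8640) = 0.0000. V = [p*·43.1034 + (1−p*)·43.1034]/1.16 = 37.1581. B = V − Δ·S = 37.1581.
(1,1): S=193.6000. Δ = (V_up−V_dn)/(S_up−S_dn) = (4.8981−43.1034)/(234.2560−149.0720) = -0.4485. V = [p*·4.8981 + (1−p*)·43.1034]/1.16 = 7.9652. B = V − Δ·S = 94.7955.
(0,0): S=160.0000. Δ = (V_up−V_dn)/(S_up−S_dn) = (7.9652−37.1581)/(193.6000−123.2000) = -0.4147. V = [p*·7.9652 + (1−p*)·37.1581]/1.16 = 9.7264. B = V − Δ·S = 76.0740.
Check: Δ(0,0)·S0 + B(0,0) = 9.7264 = V0.

(0,0): Delta=-0.4147 Bond=76.0740
(1,0): Delta=0.0000 Bond=37.1581
(1,1): Delta=-0.4485 Bond=94.7955
(2,0): Delta=0.0000 Bond=43.1034
(2,1): Delta=0.0000 Bond=43.1034
(2,2): Delta=-0.4851 Bond=118.5345
V0=9.7264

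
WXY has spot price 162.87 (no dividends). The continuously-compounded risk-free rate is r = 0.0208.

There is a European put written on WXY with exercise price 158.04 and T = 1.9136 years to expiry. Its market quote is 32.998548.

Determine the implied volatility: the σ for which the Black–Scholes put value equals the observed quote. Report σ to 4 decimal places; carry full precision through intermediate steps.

At σ = 0.4476 the Black–Scholes value reproduces the quote:
σ√T = 0.4476·√1.9136 = 0.619178
d₁ = (ln(S/K) + (r+σ²/2)T) / (σ√T) = (ln(162.87/158.04) + (0.0208+0.4476²/2)·1.9136) / 0.619178 = (0.030104 + 0.231494) / 0.619178 = 0.422492
d₂ = d₁ − σ√T = 0.422492 − 0.619178 = -0.196686
e^{−rT} = 0.960979
N(−d₁) = 0.336333,  N(−d₂) = 0.577963
V = K·e^{−rT}·N(−d₂) − S·N(−d₁) = 87.777095 − 54.778547 = 32.998548 (the quoted price), and the Black–Scholes price is strictly increasing in σ, so σ is unique

sigma = 0.4476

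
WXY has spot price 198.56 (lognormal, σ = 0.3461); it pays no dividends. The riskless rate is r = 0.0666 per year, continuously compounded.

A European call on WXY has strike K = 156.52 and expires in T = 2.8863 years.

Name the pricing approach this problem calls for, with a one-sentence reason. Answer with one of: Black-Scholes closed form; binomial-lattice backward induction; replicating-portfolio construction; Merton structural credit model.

framework: Black-Scholes closed form

Key observation: the instrument is a plain European call (strike 156.52) on a lognormal asset; the exact continuous-time formula applies directly.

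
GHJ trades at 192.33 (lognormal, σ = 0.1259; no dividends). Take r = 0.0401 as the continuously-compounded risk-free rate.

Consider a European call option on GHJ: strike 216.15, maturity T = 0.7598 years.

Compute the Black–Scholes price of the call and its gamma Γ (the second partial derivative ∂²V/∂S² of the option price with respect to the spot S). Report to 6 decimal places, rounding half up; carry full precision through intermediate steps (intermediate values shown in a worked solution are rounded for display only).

price = 2.711165
Γ = 0.014465

σ√T = 0.1259·√0.7598 = 0.109743
d₁ = (ln(S/K) + (r+σ²/2)T) / (σ√T) = (ln(192.33/216.15) + (0.0401+0.1259²/2)·0.7598) / 0.109743 = (-0.116760 + 0.036490) / 0.109743 = -0.731441
d₂ = d₁ − σ√T = -0.731441 − 0.109743 = -0.841184
e^{−rT} = 0.969991
N(d₁) = 0.232255,  N(d₂) = 0.200123
Call price V = S·N(d₁) − K·e^{−rT}·N(d₂) = 44.669587 − 41.958423 = 2.711165
φ(d₁) = (1/√(2π))·e^{−d₁²/2} = 0.305306
Γ = φ(d₁) / (S·σ·√T) = 0.014465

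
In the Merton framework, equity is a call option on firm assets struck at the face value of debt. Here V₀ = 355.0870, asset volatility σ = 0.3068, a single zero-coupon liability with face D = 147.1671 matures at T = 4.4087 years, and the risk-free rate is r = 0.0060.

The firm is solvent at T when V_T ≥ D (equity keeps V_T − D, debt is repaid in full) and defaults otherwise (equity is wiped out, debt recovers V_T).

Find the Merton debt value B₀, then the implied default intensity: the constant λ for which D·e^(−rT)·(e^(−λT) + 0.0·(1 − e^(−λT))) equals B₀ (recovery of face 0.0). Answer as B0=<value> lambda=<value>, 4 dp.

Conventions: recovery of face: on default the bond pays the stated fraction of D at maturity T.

B0=138.2825 lambda=0.0081

With assets at 355.0870 and a single debt payment of 147.1671 at 4.4087 years:
d₁ = [ln(V₀/D) + (r + σ²/2)T] / (σ√T)
   = [ln(355.0870/147.1671) + (0.0060 + 0.5·0.3068²)·4.4087] / (0.3068·√4.4087)
   = [0.880794 + 0.233939] / 0.644185 = 1.730456
d₂ = d₁ − σ√T = 1.730456 − 0.644185 = 1.086270
N(d₁) = 0.958226,  N(d₂) = 0.861320,  e^(−rT) = 0.973895
E₀ = V₀·N(d₁) − D·e^(−rT)·N(d₂)
   = 355.0870·0.958226 − 147.1671·0.973895·0.861320 = 216.804486
B₀ = V₀ − E₀ = 355.0870 − 216.804486 = 138.282514
e^(−λT) = (B₀·e^(rT)/D − 0)/(1 − 0) = (138.2825·1.026805/147.1671 − 0)/1 = 0.96481608
λ = −ln(0.96481608)/4.4087 = 0.008124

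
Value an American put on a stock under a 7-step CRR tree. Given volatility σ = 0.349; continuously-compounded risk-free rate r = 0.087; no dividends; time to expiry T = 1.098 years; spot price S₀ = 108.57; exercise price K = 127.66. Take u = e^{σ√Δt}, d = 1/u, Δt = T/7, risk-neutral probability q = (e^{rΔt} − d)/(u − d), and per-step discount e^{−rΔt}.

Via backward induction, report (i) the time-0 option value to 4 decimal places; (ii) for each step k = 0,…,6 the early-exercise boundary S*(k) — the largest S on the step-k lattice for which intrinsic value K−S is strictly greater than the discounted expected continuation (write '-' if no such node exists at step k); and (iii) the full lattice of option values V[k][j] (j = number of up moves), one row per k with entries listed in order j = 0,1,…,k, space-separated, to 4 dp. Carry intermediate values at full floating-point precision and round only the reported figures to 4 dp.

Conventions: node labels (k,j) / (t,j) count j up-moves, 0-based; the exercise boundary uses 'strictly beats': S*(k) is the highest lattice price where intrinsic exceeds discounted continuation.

price = 23.1247
boundary = - 94.5542 82.3477 94.5542 82.3477 94.5542 108.5700
tree:
23.1247
33.1058 14.3436
45.3123 22.2117 7.3179
55.9429 33.1058 12.5465 2.5900
65.2012 45.3123 20.8471 5.0656 0.3281
73.2643 55.9429 33.1058 9.8606 0.6858 0.0000
80.2865 65.2012 45.3123 19.0900 1.4335 0.0000 0.0000
86.4022 73.2643 55.9429 33.1058 2.9966 0.0000 0.0000 0.0000

params: Δt=0.15686 u=1.14823 d=0.87091 q=0.51504 e^(-rΔt)=0.98645
t_7 payoffs: 86.4022 73.2643 55.9429 33.1058 2.9966 0.0000 0.0000 0.0000
t_6: node(6,0) S=47.3735 payoff=80.2865 vs cont=78.5562 → 80.2865 [stop]  node(6,1) S=62.4588 payoff=65.2012 vs cont=63.4709 → 65.2012 [stop]  node(6,2) S=82.3477 payoff=45.3123 vs cont=43.5820 → 45.3123 [stop]  node(6,3) S=108.5700 payoff=19.0900 vs cont=17.3597 → 19.0900 [stop]  node(6,4) S=143.1423 payoff=0.0000 vs cont=1.4335 → 1.4335 [wait]  node(6,5) S=188.7236 payoff=0.0000 vs cont=0.0000 → 0.0000 [wait]  node(6,6) S=248.8195 payoff=0.0000 vs cont=0.0000 → 0.0000 [wait]  ⇒ S*(6)=108.5700
t_5: node(5,0) S=54.3957 payoff=73.2643 vs cont=71.5340 → 73.2643 [stop]  node(5,1) S=71.7171 payoff=55.9429 vs cont=54.2126 → 55.9429 [stop]  node(5,2) S=94.5542 payoff=33.1058 vs cont=31.3755 → 33.1058 [stop]  node(5,3) S=124.6634 payoff=2.9966 vs cont=9.8606 → 9.8606 [wait]  node(5,4) S=164.3604 payoff=0.0000 vs cont=0.6858 → 0.6858 [wait]  node(5,5) S=216.6982 payoff=0.0000 vs cont=0.0000 → 0.0000 [wait]  ⇒ S*(5)=94.5542
t_4: node(4,0) S=62.4588 payoff=65.2012 vs cont=63.4709 → 65.2012 [stop]  node(4,1) S=82.3477 payoff=45.3123 vs cont=43.5820 → 45.3123 [stop]  node(4,2) S=108.5700 payoff=19.0900 vs cont=20.8471 → 20.8471 [wait]  node(4,3) S=143.1423 payoff=0.0000 vs cont=5.0656 → 5.0656 [wait]  node(4,4) S=188.7236 payoff=0.0000 vs cont=0.3281 → 0.3281 [wait]  ⇒ S*(4)=82.3477
t_3: node(3,0) S=71.7171 payoff=55.9429 vs cont=54.2126 → 55.9429 [stop]  node(3,1) S=94.5542 payoff=33.1058 vs cont=32.2682 → 33.1058 [stop]  node(3,2) S=124.6634 payoff=2.9966 vs cont=12.5465 → 12.5465 [wait]  node(3,3) S=164.3604 payoff=0.0000 vs cont=2.5900 → 2.5900 [wait]  ⇒ S*(3)=94.5542
t_2: node(2,0) S=82.3477 payoff=45.3123 vs cont=43.5820 → 45.3123 [stop]  node(2,1) S=108.5700 payoff=19.0900 vs cont=22.2117 → 22.2117 [wait]  node(2,2) S=143.1423 payoff=0.0000 vs cont=7.3179 → 7.3179 [wait]  ⇒ S*(2)=82.3477
t_1: node(1,0) S=94.5542 payoff=33.1058 vs cont=32.9615 → 33.1058 [stop]  node(1,1) S=124.6634 payoff=2.9966 vs cont=14.3436 → 14.3436 [wait]  ⇒ S*(1)=94.5542
t_0: node(0,0) S=108.5700 payoff=19.0900 vs cont=23.1247 → 23.1247 [wait]  ⇒ S*(0)=-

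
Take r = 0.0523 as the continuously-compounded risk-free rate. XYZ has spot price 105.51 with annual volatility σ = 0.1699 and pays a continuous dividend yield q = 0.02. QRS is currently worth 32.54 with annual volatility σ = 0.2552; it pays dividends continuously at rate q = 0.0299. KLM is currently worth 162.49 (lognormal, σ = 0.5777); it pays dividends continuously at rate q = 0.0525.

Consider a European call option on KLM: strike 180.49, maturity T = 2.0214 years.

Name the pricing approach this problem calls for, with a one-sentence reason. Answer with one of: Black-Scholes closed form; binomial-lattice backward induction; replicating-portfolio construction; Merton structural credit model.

Key observation: everything needed for the exact continuous-time valuation of the European call on KLM (strike 180.49) is given, and no feature rules the closed form out.

framework: Black-Scholes closed form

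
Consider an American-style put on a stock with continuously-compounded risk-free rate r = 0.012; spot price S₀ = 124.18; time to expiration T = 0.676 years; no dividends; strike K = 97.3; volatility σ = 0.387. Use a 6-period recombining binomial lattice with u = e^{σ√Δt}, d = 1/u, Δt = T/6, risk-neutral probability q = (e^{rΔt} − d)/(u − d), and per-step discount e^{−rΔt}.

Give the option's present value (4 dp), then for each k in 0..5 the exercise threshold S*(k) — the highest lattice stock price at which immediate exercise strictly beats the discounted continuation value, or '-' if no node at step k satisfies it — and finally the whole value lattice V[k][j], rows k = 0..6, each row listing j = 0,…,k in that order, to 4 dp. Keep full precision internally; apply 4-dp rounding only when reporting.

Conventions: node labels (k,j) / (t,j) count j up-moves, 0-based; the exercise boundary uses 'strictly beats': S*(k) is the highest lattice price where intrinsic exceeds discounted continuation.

price = 3.9796
boundary = - - - - 73.8571 84.1022
tree:
3.9796
6.4495 1.2366
10.2378 2.2431 0.1177
15.8038 4.0597 0.2236 0.0000
23.4429 7.3297 0.4246 0.0000 0.0000
32.4399 13.1978 0.8064 0.0000 0.0000 0.0000
40.3409 23.4429 1.5316 0.0000 0.0000 0.0000 0.0000

Δt=0.11267  u=1.13871  d=0.87818  q=0.47276  discount=0.99865
step 6 (expiry): payoffs max(K−S,0) = 40.3409 23.4429 1.5316 0.0000 0.0000 0.0000 0.0000
step 5: (k=5,j=0): S=64.8601, K−S=32.4399, hold=32.3084 ⇒ V=32.4399 exercise | (k=5,j=1): S=84.1022, K−S=13.1978, hold=13.0664 ⇒ V=13.1978 exercise | (k=5,j=2): S=109.0528, K−S=0.0000, hold=0.8064 ⇒ V=0.8064 continue | (k=5,j=3): S=141.4055, K−S=0.0000, hold=0.0000 ⇒ V=0.0000 continue | (k=5,j=4): S=183.3564, K−S=0.0000, hold=0.0000 ⇒ V=0.0000 continue | (k=5,j=5): S=237.7528, K−S=0.0000, hold=0.0000 ⇒ V=0.0000 continue  boundary S*=84.1022
step 4: (k=4,j=0): S=73.8571, K−S=23.4429, hold=23.3114 ⇒ V=23.4429 exercise | (k=4,j=1): S=95.7684, K−S=1.5316, hold=7.3297 ⇒ V=7.3297 continue | (k=4,j=2): S=124.1800, K−S=0.0000, hold=0.4246 ⇒ V=0.4246 continue | (k=4,j=3): S=161.0205, K−S=0.0000, hold=0.0000 ⇒ V=0.0000 continue | (k=4,j=4): S=208.7905, K−S=0.0000, hold=0.0000 ⇒ V=0.0000 continue  boundary S*=73.8571
step 3: (k=3,j=0): S=84.1022, K−S=13.1978, hold=15.8038 ⇒ V=15.8038 continue | (k=3,j=1): S=109.0528, K−S=0.0000, hold=4.0597 ⇒ V=4.0597 continue | (k=3,j=2): S=141.4055, K−S=0.0000, hold=0.2236 ⇒ V=0.2236 continue | (k=3,j=3): S=183.3564, K−S=0.0000, hold=0.0000 ⇒ V=0.0000 continue  boundary S*=-
step 2: (k=2,j=0): S=95.7684, K−S=1.5316, hold=10.2378 ⇒ V=10.2378 continue | (k=2,j=1): S=124.1800, K−S=0.0000, hold=2.2431 ⇒ V=2.2431 continue | (k=2,j=2): S=161.0205, K−S=0.0000, hold=0.1177 ⇒ V=0.1177 continue  boundary S*=-
step 1: (k=1,j=0): S=109.0528, K−S=0.0000, hold=6.4495 ⇒ V=6.4495 continue | (k=1,j=1): S=141.4055, K−S=0.0000, hold=1.2366 ⇒ V=1.2366 continue  boundary S*=-
step 0: (k=0,j=0): S=124.1800, K−S=0.0000, hold=3.9796 ⇒ V=3.9796 continue  boundary S*=-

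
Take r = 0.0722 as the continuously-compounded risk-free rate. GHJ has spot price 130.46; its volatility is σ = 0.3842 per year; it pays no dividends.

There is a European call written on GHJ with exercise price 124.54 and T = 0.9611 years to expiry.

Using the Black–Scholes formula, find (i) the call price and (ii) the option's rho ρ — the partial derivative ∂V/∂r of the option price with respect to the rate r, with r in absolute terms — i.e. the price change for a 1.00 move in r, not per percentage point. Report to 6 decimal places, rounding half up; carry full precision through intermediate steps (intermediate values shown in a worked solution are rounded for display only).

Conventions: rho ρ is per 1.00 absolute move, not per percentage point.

σ√T = 0.3842·√0.9611 = 0.376653
d₁ = (ln(S/K) + (r+σ²/2)T) / (σ√T) = (ln(130.46/124.54) + (0.0722+0.3842²/2)·0.9611) / 0.376653 = (0.046440 + 0.140325) / 0.376653 = 0.495854
d₂ = d₁ − σ√T = 0.495854 − 0.376653 = 0.119201
e^{−rT} = 0.932961
N(d₁) = 0.690001,  N(d₂) = 0.547442
Call price V = S·N(d₁) − K·e^{−rT}·N(d₂) = 90.017563 − 63.607822 = 26.409741
ρ = K·T·e^{−rT}·N(d₂) = 61.133478

price = 26.409741
ρ = 61.133478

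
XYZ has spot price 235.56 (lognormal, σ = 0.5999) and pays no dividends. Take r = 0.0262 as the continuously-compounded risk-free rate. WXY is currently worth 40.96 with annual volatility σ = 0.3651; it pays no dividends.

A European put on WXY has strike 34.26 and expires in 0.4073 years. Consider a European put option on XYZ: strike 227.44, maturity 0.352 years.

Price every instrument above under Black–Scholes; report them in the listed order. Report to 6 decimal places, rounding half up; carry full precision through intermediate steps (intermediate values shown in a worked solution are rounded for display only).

[WXY put K=34.26]
σ√T = 0.3651·√0.4073 = 0.233007
d₁ = (ln(S/K) + (r+σ²/2)T) / (σ√T) = (ln(40.96/34.26) + (0.0262+0.3651²/2)·0.4073) / 0.233007 = (0.178617 + 0.037817) / 0.233007 = 0.928877
d₂ = d₁ − σ√T = 0.928877 − 0.233007 = 0.695870
e^{−rT} = 0.989385
N(−d₁) = 0.176476,  N(−d₂) = 0.243255
price = K·e^{−rT}·N(−d₂) − S·N(−d₁) = 8.245460 − 7.228474 = 1.016986
[XYZ put K=227.44]
σ√T = 0.5999·√0.352 = 0.355918
d₁ = (ln(S/K) + (r+σ²/2)T) / (σ√T) = (ln(235.56/227.44) + (0.0262+0.5999²/2)·0.352) / 0.355918 = (0.035079 + 0.072561) / 0.355918 = 0.302430
d₂ = d₁ − σ√T = 0.302430 − 0.355918 = -0.053488
e^{−rT} = 0.990820
N(−d₁) = 0.381162,  N(−d₂) = 0.521328
price = K·e^{−rT}·N(−d₂) − S·N(−d₁) = 117.482446 − 89.786521 = 27.695925

price(WXY put K=34.26) = 1.016986
price(XYZ put K=227.44) = 27.695925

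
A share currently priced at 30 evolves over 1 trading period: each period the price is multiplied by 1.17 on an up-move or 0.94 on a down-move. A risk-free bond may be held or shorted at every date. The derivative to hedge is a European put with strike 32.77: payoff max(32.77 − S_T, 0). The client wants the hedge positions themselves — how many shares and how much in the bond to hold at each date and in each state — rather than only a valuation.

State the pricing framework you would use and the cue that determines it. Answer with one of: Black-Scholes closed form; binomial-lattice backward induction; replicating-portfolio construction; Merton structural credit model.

Key observation: the deliverable is the dynamic trading strategy on the 1-step tree (spot 30, moves 1.17 and 0.94), so the valuation must go through the node-by-node replicating-portfolio solve.

framework: replicating-portfolio construction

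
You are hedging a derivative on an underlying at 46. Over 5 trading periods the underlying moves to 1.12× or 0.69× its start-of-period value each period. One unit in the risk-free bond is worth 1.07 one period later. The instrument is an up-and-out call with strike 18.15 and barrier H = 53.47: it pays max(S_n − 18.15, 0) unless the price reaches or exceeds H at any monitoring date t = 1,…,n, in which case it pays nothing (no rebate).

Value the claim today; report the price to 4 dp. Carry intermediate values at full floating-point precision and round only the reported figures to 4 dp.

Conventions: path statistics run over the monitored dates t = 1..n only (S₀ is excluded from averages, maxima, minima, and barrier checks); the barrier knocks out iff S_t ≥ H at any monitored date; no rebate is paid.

price = 3.8093

Set p* = 0.8837 (from d < R < u); the path-dependent value is the discounted p*-expectation over all price paths.
Enumerate all 2^5 = 32 price paths (U = up ×1.12, D = down ×0.69); each path with k up-moves has probability p*^k·(1−p*)^(5−k).
DDDDD: M=31.7400, payoff=0.0000, prob=0.000021
UDDDD: M=51.5200, payoff=0.0000, prob=0.000162
DUDDD: M=35.5488, payoff=0.0000, prob=0.000162
UUDDD: M=57.7024, payoff=0.0000, prob=0.001228
DDUDD: M=31.7400, payoff=0.0000, prob=0.000162
UDUDD: M=51.5200, payoff=0.8058, prob=0.001228
DUUDD: M=39.8147, payoff=0.8058, prob=0.001228
UUUDD: M=64.6267, payoff=0.0000, prob=0.009331
DDDUD: M=31.7400, payoff=0.0000, prob=0.000162
UDDUD: M=51.5200, payoff=0.8058, prob=0.001228
DUDUD: M=35.5488, payoff=0.8058, prob=0.001228
UUDUD: M=57.7024, payoff=0.0000, prob=0.009331
DDUUD: M=31.7400, payoff=0.8058, prob=0.001228
UDUUD: M=51.5200, payoff=12.6188, prob=0.009331
DUUUD: M=44.5924, payoff=12.6188, prob=0.009331
UUUUD: M=72.3819, payoff=0.0000, prob=0.070919
DDDDU: M=31.7400, payoff=0.0000, prob=0.000162
UDDDU: M=51.5200, payoff=0.8058, prob=0.001228
DUDDU: M=35.5488, payoff=0.8058, prob=0.001228
UUDDU: M=57.7024, payoff=0.0000, prob=0.009331
DDUDU: M=31.7400, payoff=0.8058, prob=0.001228
UDUDU: M=51.5200, payoff=12.6188, prob=0.009331
DUUDU: M=39.8147, payoff=12.6188, prob=0.009331
UUUDU: M=64.6267, payoff=0.0000, prob=0.070919
DDDUU: M=31.7400, payoff=0.8058, prob=0.001228
UDDUU: M=51.5200, payoff=12.6188, prob=0.009331
DUDUU: M=35.5488, payoff=12.6188, prob=0.009331
UUDUU: M=57.7024, payoff=0.0000, prob=0.070919
DDUUU: M=31.7400, payoff=12.6188, prob=0.009331
UDUUU: M=51.5200, payoff=31.7935, prob=0.070919
DUUUU: M=49.9435, payoff=31.7935, prob=0.070919
UUUUU: M=81.0677, payoff=0.0000, prob=0.538984
Price = Σ prob·payoff / R^5 = 5.342684 / 1.402552 = 3.8093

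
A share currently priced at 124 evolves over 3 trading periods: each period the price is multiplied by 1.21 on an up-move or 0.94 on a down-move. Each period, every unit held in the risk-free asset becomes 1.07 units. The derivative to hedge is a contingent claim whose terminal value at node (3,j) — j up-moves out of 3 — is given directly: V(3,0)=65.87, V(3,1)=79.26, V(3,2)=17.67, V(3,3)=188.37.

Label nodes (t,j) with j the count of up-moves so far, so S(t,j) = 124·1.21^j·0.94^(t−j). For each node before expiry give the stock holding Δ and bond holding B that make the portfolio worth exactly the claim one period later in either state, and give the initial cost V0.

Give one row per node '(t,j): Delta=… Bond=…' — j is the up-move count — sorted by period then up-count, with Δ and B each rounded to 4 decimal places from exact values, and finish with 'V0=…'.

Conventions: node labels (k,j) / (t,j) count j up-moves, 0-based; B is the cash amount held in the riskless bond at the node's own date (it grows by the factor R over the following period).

(0,0): Delta=0.3240 Bond=14.8100
(1,0): Delta=-0.6744 Bond=132.2270
(1,1): Delta=1.1593 Bond=-109.4860
(2,0): Delta=0.4526 Bond=17.9934
(2,1): Delta=-1.6174 Bond=274.4714
(2,2): Delta=3.4824 Bond=-538.8962
V0=54.9873

Arbitrage-free pricing uses the up-move probability p* = (R−d)/(u−d) = 0.4815, discounting each step at R = 1.07.
Expiry values: V(3,0)=65.8700, V(3,1)=79.2600, V(3,2)=17.6700, V(3,3)=188.3700
  t=2,j=0: stock 109.5664 → up 132.5753 (V=79.2600), down 102.9924 (V=65.8700). Price 67.5860; hedge Δ=0.4526, bond B=17.9934.
  t=2,j=1: stock 141.0376 → up 170.6555 (V=17.6700), down 132.5753 (V=79.2600). Price 46.3603; hedge Δ=-1.6174, bond B=274.4714.
  t=2,j=2: stock 181.5484 → up 219.6736 (V=188.3700), down 170.6555 (V=17.6700). Price 93.3261; hedge Δ=3.4824, bond B=-538.8962.
  t=1,j=0: stock 116.5600 → up 141.0376 (V=46.3603), down 109.5664 (V=67.5860). Price 53.6133; hedge Δ=-0.6744, bond B=132.2270.
  t=1,j=1: stock 150.0400 → up 181.5484 (V=93.3261), down 141.0376 (V=46.3603). Price 64.4612; hedge Δ=1.1593, bond B=-109.4860.
  t=0,j=0: stock 124.0000 → up 150.0400 (V=64.4612), down 116.5600 (V=53.6133). Price 54.9873; hedge Δ=0.3240, bond B=14.8100.
As a check, the time-0 holding Δ(0,0)·S0 + B(0,0) comes to 54.9873 — exactly V0.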